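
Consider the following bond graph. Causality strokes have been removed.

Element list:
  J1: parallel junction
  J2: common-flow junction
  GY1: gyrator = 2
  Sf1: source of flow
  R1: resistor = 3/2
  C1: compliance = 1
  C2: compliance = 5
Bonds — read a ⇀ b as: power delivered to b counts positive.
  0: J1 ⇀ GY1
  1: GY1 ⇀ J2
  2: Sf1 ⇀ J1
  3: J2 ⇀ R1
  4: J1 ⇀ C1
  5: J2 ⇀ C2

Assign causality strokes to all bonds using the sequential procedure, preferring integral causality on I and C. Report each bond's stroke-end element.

#0 →GY1
#1 →GY1
#2 →Sf1
#3 →J2
#4 →J1
#5 →J2

bond 2 stroke→Sf1  (Sf1 fixes flow; stroke at Sf1)
bond 4 stroke→J1  (prefer integral on C1)
bond 0 stroke→GY1  (J1: bond 4 brought effort, rest push out)
bond 1 stroke→GY1  (GY GY1: same side as bond 0)
bond 3 stroke→J2  (1-jn J2 has f-setter on 1)
bond 5 stroke→J2  (1-jn J2 has f-setter on 1)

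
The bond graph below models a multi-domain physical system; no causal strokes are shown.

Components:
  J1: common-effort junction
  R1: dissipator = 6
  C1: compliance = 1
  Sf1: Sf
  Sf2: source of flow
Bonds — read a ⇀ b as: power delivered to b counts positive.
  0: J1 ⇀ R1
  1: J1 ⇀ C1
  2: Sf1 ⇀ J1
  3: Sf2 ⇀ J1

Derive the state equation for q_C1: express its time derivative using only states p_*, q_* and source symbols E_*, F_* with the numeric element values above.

β2 →Sf1  (Sf1: flow source, stroke at near end)
β3 →Sf2  (Sf2 (Sf) sets flow on bond)
β1 →J1  (prefer integral on C1)
β0 →R1  (J1 effort already set via bond 1)

dq_C1/dt = F_Sf1 + F_Sf2 - q_C1/6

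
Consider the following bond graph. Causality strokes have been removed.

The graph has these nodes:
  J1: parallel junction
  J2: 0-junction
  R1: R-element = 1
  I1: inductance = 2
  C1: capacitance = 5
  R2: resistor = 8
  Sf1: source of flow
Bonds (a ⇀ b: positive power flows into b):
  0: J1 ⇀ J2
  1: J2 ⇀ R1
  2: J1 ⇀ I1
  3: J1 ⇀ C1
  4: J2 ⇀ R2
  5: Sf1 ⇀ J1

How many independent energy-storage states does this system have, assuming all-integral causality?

2  (C1, I1 all integral)

b5 →Sf1  (Sf1: flow source, stroke at near end)
b2 →I1  (I1 outputs flow p/I1)
b3 →J1  (prefer integral on C1)
b0 →J2  (0-jn J1 has e-setter on 3)
b1 →R1  (0-jn J2 has e-setter on 0)
b4 →R2  (J2 effort already set via bond 0)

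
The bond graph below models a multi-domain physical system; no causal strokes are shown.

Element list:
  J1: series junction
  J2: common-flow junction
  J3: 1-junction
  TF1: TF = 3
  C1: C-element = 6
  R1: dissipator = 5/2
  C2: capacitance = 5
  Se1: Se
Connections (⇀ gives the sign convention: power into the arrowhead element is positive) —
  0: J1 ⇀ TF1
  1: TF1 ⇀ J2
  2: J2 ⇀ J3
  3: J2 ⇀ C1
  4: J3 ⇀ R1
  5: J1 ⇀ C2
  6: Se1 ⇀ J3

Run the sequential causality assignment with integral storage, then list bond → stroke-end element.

#0 stroke at TF1
#1 stroke at J2
#2 stroke at J3
#3 stroke at J2
#4 stroke at R1
#5 stroke at J1
#6 stroke at J3

bond 6 |J3  (Se1 fixes effort; stroke away)
bond 3 |J2  (C1 integral (e out))
bond 5 |J1  (C2: C, integral causality)
bond 0 |TF1  (J1: last free bond brings flow in)
bond 1 |J2  (TF1 one-in-one-out from 0)
bond 2 |J3  (closing 1-jn rule on J2)
bond 4 |R1  (J3 needs exactly one f-in)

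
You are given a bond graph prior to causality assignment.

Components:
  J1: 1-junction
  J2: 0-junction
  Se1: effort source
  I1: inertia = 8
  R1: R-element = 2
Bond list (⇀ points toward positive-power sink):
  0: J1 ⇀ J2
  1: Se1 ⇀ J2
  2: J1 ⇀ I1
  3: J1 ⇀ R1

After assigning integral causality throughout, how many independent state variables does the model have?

1  (I1 all integral)

β1 stroke at J2  (Se1 fixes effort; stroke away)
β0 stroke at J1  (J2: bond 1 brought effort, rest push out)
β2 stroke at I1  (I1: I, integral causality)
β3 stroke at J1  (1-jn J1 has f-setter on 2)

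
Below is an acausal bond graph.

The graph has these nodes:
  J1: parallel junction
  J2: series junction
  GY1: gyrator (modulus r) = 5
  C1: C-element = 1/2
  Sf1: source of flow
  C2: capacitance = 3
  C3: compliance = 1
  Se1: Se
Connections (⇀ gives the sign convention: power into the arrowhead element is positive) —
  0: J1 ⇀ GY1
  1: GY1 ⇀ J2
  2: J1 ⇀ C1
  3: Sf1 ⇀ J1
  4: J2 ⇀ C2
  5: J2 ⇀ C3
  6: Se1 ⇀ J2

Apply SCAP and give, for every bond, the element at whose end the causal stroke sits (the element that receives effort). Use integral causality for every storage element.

bond 3 stroke→Sf1  (Sf1 (Sf) sets flow on bond)
bond 6 stroke→J2  (Se1 (Se) sets effort on bond)
bond 2 stroke→J1  (C1 integral (e out))
bond 0 stroke→GY1  (J1: bond 2 brought effort, rest push out)
bond 1 stroke→GY1  (through GY1, causality inverts; strokes same side of GY1)
bond 4 stroke→J2  (common-f at J2 fixed by 1)
bond 5 stroke→J2  (J2: bond 1 brought flow, rest push out)

bond 0 |GY1
bond 1 |GY1
bond 2 |J1
bond 3 |Sf1
bond 4 |J2
bond 5 |J2
bond 6 |J2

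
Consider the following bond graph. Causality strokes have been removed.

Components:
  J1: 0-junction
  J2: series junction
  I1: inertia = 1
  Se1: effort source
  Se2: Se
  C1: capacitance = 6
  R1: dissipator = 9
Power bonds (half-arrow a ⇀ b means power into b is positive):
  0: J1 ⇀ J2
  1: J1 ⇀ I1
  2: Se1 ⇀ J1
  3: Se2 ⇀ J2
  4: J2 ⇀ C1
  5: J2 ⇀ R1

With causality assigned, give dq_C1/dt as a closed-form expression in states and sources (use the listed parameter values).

#2 stroke→J1  (Se1 (Se) sets effort on bond)
#3 stroke→J2  (source Se2 imposes e)
#0 stroke→J2  (J1: bond 2 brought effort, rest push out)
#1 stroke→I1  (J1: bond 2 brought effort, rest push out)
#4 stroke→J2  (C1 outputs effort q/C1)
#5 stroke→R1  (closing 1-jn rule on J2)

dq_C1/dt = E_Se1/9 + E_Se2/9 - q_C1/54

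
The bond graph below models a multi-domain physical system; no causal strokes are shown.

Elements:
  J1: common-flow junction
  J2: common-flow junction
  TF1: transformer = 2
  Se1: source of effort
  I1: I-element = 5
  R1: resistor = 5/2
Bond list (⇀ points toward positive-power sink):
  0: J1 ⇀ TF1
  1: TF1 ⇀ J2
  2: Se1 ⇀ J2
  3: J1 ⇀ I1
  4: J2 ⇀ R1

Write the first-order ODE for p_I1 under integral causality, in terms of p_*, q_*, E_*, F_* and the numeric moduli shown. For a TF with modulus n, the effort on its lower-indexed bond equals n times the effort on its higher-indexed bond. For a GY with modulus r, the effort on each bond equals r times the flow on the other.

#2 |J2  (source Se1 imposes e)
#3 |I1  (I1 outputs flow p/I1)
#0 |J1  (J1 flow already set via bond 3)
#1 |TF1  (TF1: transformer flips bond 0)
#4 |J2  (common-f at J2 fixed by 1)

dp_I1/dt = 2*E_Se1 - 2*p_I1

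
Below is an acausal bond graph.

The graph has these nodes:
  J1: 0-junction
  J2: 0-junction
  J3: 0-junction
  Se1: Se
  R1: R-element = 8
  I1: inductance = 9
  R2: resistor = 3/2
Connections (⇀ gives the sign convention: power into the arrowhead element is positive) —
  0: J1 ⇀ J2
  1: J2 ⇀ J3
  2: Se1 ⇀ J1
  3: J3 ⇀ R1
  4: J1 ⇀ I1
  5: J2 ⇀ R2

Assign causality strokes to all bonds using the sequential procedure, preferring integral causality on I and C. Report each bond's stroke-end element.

bond 2 |J1  (Se1 fixes effort; stroke away)
bond 0 |J2  (0-jn J1 has e-setter on 2)
bond 4 |I1  (J1: bond 2 brought effort, rest push out)
bond 1 |J3  (J2: bond 0 brought effort, rest push out)
bond 5 |R2  (0-jn J2 has e-setter on 0)
bond 3 |R1  (0-jn J3 has e-setter on 1)

β0 stroke→J2
β1 stroke→J3
β2 stroke→J1
β3 stroke→R1
β4 stroke→I1
β5 stroke→R2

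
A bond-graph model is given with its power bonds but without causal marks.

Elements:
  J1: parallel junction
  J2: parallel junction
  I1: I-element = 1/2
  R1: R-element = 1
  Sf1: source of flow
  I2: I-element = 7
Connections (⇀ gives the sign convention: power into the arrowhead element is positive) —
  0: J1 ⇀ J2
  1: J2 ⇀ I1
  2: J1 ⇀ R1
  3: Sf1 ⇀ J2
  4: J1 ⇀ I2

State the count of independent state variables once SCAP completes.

2  (I1, I2 all integral)

bond 3 stroke at Sf1  (Sf1: flow source, stroke at near end)
bond 1 stroke at I1  (I1 outputs flow p/I1)
bond 0 stroke at J2  (only one effort-in slot at J2)
bond 4 stroke at I2  (prefer integral on I2)
bond 2 stroke at J1  (J1 needs exactly one e-in)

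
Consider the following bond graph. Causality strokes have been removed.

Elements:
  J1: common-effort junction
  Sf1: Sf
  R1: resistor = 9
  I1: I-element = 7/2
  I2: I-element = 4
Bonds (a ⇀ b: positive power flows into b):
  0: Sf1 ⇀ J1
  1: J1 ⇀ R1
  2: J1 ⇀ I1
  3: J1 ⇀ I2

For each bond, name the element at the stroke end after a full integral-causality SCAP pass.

bond 0 →Sf1
bond 1 →J1
bond 2 →I1
bond 3 →I2

b0 stroke at Sf1  (source Sf1 imposes f)
b2 stroke at I1  (I1 outputs flow p/I1)
b3 stroke at I2  (I2: I, integral causality)
b1 stroke at J1  (J1 needs exactly one e-in)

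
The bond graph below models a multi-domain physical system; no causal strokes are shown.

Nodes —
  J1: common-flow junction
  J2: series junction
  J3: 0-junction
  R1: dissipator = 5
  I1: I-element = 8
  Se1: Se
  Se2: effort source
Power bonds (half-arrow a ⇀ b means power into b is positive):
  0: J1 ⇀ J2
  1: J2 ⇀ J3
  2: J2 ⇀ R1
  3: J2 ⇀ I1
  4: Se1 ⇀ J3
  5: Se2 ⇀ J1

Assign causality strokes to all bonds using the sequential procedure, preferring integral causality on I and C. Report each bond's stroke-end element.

bond 0 →J2
bond 1 →J2
bond 2 →J2
bond 3 →I1
bond 4 →J3
bond 5 →J1

b4 |J3  (Se1 fixes effort; stroke away)
b5 |J1  (Se2: effort source, stroke at far end)
b0 |J2  (only one flow-in slot at J1)
b1 |J2  (0-jn J3 has e-setter on 4)
b3 |I1  (prefer integral on I1)
b2 |J2  (1-jn J2 has f-setter on 3)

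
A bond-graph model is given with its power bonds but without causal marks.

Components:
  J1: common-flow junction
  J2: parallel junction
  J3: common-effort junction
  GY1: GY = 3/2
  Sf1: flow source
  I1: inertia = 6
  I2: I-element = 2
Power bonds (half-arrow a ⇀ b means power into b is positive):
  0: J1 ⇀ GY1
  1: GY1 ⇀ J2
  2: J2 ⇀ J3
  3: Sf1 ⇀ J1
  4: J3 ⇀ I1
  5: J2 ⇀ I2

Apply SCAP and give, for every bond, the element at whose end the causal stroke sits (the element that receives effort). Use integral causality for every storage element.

b3 →Sf1  (source Sf1 imposes f)
b0 →J1  (J1: bond 3 brought flow, rest push out)
b1 →J2  (GY1 both-in/both-out from 0)
b2 →J3  (0-jn J2 has e-setter on 1)
b5 →I2  (common-e at J2 fixed by 1)
b4 →I1  (common-e at J3 fixed by 2)

β0 |J1
β1 |J2
β2 |J3
β3 |Sf1
β4 |I1
β5 |I2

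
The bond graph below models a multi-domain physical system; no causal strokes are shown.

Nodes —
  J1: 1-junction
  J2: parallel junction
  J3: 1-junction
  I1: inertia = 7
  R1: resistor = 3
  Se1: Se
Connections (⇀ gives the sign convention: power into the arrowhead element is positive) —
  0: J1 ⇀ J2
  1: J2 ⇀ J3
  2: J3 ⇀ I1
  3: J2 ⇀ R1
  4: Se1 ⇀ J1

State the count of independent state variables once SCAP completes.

1  (I1 all integral)

β4 |J1  (source Se1 imposes e)
β0 |J2  (J1 needs exactly one f-in)
β1 |J3  (common-e at J2 fixed by 0)
β3 |R1  (J2: bond 0 brought effort, rest push out)
β2 |I1  (only one flow-in slot at J3)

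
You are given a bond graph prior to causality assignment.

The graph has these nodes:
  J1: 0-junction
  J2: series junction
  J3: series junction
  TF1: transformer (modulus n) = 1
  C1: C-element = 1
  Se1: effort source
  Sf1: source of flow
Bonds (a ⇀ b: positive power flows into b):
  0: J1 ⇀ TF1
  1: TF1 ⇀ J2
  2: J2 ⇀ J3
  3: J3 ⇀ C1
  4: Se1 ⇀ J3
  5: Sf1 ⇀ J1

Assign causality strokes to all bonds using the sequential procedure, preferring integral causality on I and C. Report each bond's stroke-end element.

β4 stroke→J3  (source Se1 imposes e)
β5 stroke→Sf1  (Sf1 fixes flow; stroke at Sf1)
β0 stroke→J1  (closing 0-jn rule on J1)
β1 stroke→TF1  (TF1 one-in-one-out from 0)
β2 stroke→J2  (1-jn J2 has f-setter on 1)
β3 stroke→J3  (J3: bond 2 brought flow, rest push out)

β0 |J1
β1 |TF1
β2 |J2
β3 |J3
β4 |J3
β5 |Sf1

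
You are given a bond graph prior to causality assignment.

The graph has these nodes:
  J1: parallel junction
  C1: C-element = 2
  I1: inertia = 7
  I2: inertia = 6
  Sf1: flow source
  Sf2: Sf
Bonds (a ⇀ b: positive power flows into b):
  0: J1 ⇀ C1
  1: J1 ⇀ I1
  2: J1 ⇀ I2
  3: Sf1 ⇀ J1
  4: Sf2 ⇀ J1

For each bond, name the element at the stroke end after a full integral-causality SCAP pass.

#0 |J1
#1 |I1
#2 |I2
#3 |Sf1
#4 |Sf2

b3 →Sf1  (Sf1 (Sf) sets flow on bond)
b4 →Sf2  (Sf2 (Sf) sets flow on bond)
b0 →J1  (C1 outputs effort q/C1)
b1 →I1  (J1 effort already set via bond 0)
b2 →I2  (J1: bond 0 brought effort, rest push out)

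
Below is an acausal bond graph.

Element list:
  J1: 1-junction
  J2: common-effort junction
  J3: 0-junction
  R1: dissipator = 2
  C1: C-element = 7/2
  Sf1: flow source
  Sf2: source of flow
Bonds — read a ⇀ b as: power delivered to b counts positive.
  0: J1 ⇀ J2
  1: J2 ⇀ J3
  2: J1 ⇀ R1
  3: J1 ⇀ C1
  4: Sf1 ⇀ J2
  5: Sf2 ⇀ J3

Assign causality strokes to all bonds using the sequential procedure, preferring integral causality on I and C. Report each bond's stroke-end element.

β4 stroke at Sf1  (Sf1 fixes flow; stroke at Sf1)
β5 stroke at Sf2  (source Sf2 imposes f)
β1 stroke at J3  (J3: last free bond brings effort in)
β0 stroke at J2  (J2: last free bond brings effort in)
β2 stroke at J1  (common-f at J1 fixed by 0)
β3 stroke at J1  (J1 flow already set via bond 0)

β0 |J2
β1 |J3
β2 |J1
β3 |J1
β4 |Sf1
β5 |Sf2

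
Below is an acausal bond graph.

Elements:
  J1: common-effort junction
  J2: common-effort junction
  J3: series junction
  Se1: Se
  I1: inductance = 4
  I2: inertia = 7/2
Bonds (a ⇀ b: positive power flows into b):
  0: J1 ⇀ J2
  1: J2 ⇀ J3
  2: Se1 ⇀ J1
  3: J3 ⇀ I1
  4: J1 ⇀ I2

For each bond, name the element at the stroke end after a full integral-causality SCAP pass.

#0 |J2
#1 |J3
#2 |J1
#3 |I1
#4 |I2

b2 |J1  (Se1 fixes effort; stroke away)
b0 |J2  (J1: bond 2 brought effort, rest push out)
b4 |I2  (J1: bond 2 brought effort, rest push out)
b1 |J3  (J2: bond 0 brought effort, rest push out)
b3 |I1  (closing 1-jn rule on J3)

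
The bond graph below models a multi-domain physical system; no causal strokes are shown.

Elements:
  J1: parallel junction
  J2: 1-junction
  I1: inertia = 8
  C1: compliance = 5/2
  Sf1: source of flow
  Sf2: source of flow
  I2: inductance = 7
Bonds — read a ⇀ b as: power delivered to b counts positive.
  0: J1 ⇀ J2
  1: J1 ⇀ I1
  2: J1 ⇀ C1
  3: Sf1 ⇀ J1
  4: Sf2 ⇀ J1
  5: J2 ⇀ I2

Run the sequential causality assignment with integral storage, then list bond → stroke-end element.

β0 stroke→J2
β1 stroke→I1
β2 stroke→J1
β3 stroke→Sf1
β4 stroke→Sf2
β5 stroke→I2

#3 →Sf1  (Sf1 (Sf) sets flow on bond)
#4 →Sf2  (source Sf2 imposes f)
#1 →I1  (I1: I, integral causality)
#2 →J1  (prefer integral on C1)
#0 →J2  (0-jn J1 has e-setter on 2)
#5 →I2  (closing 1-jn rule on J2)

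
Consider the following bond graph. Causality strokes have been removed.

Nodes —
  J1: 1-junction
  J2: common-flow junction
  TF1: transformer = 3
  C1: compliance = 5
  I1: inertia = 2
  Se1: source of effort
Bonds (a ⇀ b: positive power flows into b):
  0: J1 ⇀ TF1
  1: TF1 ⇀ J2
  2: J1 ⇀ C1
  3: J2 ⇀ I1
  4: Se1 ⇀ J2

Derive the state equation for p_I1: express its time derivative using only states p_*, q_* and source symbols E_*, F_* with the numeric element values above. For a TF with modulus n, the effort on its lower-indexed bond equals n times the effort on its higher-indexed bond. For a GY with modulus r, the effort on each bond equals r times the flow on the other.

b4 |J2  (Se1: effort source, stroke at far end)
b2 |J1  (C1: C, integral causality)
b0 |TF1  (closing 1-jn rule on J1)
b1 |J2  (TF1: transformer flips bond 0)
b3 |I1  (J2 needs exactly one f-in)

dp_I1/dt = E_Se1 - q_C1/15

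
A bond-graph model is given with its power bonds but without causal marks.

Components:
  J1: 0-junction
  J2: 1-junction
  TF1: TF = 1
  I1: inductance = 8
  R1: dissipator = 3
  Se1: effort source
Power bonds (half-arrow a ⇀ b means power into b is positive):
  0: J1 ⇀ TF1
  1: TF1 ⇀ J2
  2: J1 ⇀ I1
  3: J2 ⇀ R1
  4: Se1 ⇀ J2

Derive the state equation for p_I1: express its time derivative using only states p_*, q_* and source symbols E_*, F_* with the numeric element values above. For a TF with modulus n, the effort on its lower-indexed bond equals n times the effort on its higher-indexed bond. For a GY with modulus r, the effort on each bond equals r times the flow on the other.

dp_I1/dt = -E_Se1 - 3*p_I1/8

β4 |J2  (Se1 fixes effort; stroke away)
β2 |I1  (I1: I, integral causality)
β0 |J1  (J1 needs exactly one e-in)
β1 |TF1  (through TF1, causality passes straight; one stroke at TF1)
β3 |J2  (1-jn J2 has f-setter on 1)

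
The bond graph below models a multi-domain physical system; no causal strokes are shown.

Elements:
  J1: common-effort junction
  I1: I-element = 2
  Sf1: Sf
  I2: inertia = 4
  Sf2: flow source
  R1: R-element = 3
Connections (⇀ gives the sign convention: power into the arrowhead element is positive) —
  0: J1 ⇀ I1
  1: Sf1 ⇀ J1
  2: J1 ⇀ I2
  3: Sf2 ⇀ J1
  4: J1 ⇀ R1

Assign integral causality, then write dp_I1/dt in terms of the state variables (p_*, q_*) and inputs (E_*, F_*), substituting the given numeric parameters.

β1 |Sf1  (Sf1 (Sf) sets flow on bond)
β3 |Sf2  (source Sf2 imposes f)
β0 |I1  (prefer integral on I1)
β2 |I2  (prefer integral on I2)
β4 |J1  (only one effort-in slot at J1)

dp_I1/dt = 3*F_Sf1 + 3*F_Sf2 - 3*p_I1/2 - 3*p_I2/4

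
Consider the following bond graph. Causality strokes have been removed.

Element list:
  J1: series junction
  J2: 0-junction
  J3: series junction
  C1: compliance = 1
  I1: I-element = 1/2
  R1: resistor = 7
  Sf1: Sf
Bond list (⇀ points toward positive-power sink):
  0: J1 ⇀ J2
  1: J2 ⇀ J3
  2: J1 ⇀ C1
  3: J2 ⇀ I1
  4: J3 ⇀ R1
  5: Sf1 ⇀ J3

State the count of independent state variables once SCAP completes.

2  (C1, I1 all integral)

β5 |Sf1  (Sf1 (Sf) sets flow on bond)
β1 |J3  (common-f at J3 fixed by 5)
β4 |J3  (1-jn J3 has f-setter on 5)
β2 |J1  (C1 outputs effort q/C1)
β0 |J2  (closing 1-jn rule on J1)
β3 |I1  (common-e at J2 fixed by 0)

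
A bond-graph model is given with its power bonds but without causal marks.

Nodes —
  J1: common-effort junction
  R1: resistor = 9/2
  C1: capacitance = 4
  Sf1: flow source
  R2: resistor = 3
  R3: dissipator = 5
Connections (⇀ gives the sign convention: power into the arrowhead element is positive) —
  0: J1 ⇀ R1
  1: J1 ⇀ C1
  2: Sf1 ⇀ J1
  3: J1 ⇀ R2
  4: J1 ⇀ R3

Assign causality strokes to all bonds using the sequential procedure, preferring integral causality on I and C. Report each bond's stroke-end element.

β2 |Sf1  (Sf1 fixes flow; stroke at Sf1)
β1 |J1  (C1: C, integral causality)
β0 |R1  (0-jn J1 has e-setter on 1)
β3 |R2  (common-e at J1 fixed by 1)
β4 |R3  (J1 effort already set via bond 1)

bond 0 stroke→R1
bond 1 stroke→J1
bond 2 stroke→Sf1
bond 3 stroke→R2
bond 4 stroke→R3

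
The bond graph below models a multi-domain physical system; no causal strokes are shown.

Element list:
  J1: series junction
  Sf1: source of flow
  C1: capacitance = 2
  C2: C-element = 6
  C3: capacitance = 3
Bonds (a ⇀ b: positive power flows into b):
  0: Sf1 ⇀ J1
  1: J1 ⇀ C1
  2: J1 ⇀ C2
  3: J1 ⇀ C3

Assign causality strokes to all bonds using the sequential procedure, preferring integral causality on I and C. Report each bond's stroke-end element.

bond 0 stroke→Sf1
bond 1 stroke→J1
bond 2 stroke→J1
bond 3 stroke→J1

bond 0 →Sf1  (source Sf1 imposes f)
bond 1 →J1  (1-jn J1 has f-setter on 0)
bond 2 →J1  (common-f at J1 fixed by 0)
bond 3 →J1  (1-jn J1 has f-setter on 0)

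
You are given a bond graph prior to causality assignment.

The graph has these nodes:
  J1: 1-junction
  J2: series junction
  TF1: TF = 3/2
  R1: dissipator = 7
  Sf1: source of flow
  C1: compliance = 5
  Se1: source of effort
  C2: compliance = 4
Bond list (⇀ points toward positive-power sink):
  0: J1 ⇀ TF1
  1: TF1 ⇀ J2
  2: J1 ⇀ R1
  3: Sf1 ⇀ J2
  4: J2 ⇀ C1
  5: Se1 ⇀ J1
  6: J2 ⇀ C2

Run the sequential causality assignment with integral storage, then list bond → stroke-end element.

bond 3 stroke→Sf1  (Sf1: flow source, stroke at near end)
bond 5 stroke→J1  (Se1: effort source, stroke at far end)
bond 1 stroke→J2  (J2 flow already set via bond 3)
bond 4 stroke→J2  (J2: bond 3 brought flow, rest push out)
bond 6 stroke→J2  (common-f at J2 fixed by 3)
bond 0 stroke→TF1  (through TF1, causality passes straight; one stroke at TF1)
bond 2 stroke→J1  (J1 flow already set via bond 0)

β0 →TF1
β1 →J2
β2 →J1
β3 →Sf1
β4 →J2
β5 →J1
β6 →J2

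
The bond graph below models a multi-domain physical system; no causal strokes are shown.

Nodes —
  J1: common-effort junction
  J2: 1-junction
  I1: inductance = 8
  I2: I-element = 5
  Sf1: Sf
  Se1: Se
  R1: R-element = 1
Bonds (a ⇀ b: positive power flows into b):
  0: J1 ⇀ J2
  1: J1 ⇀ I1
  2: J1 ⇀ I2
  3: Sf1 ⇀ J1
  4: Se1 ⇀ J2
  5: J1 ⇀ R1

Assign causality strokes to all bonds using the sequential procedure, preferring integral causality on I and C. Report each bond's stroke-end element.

bond 0 |J1
bond 1 |I1
bond 2 |I2
bond 3 |Sf1
bond 4 |J2
bond 5 |R1

bond 3 stroke at Sf1  (Sf1: flow source, stroke at near end)
bond 4 stroke at J2  (Se1 fixes effort; stroke away)
bond 0 stroke at J1  (J2 needs exactly one f-in)
bond 1 stroke at I1  (0-jn J1 has e-setter on 0)
bond 2 stroke at I2  (J1: bond 0 brought effort, rest push out)
bond 5 stroke at R1  (J1: bond 0 brought effort, rest push out)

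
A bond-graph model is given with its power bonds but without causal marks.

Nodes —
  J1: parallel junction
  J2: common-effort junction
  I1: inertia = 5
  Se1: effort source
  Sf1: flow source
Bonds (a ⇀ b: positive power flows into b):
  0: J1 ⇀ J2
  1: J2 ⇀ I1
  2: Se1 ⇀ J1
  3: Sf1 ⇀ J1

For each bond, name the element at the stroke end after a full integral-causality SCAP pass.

β0 stroke→J2
β1 stroke→I1
β2 stroke→J1
β3 stroke→Sf1

#2 stroke→J1  (source Se1 imposes e)
#3 stroke→Sf1  (Sf1 fixes flow; stroke at Sf1)
#0 stroke→J2  (J1: bond 2 brought effort, rest push out)
#1 stroke→I1  (J2 effort already set via bond 0)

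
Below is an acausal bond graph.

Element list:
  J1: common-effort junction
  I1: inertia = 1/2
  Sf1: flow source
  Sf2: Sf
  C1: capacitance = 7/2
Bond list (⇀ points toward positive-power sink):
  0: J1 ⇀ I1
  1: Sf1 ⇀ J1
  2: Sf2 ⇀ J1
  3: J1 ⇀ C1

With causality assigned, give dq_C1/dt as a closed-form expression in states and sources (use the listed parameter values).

dq_C1/dt = F_Sf1 + F_Sf2 - 2*p_I1

#1 stroke at Sf1  (source Sf1 imposes f)
#2 stroke at Sf2  (Sf2 fixes flow; stroke at Sf2)
#0 stroke at I1  (prefer integral on I1)
#3 stroke at J1  (only one effort-in slot at J1)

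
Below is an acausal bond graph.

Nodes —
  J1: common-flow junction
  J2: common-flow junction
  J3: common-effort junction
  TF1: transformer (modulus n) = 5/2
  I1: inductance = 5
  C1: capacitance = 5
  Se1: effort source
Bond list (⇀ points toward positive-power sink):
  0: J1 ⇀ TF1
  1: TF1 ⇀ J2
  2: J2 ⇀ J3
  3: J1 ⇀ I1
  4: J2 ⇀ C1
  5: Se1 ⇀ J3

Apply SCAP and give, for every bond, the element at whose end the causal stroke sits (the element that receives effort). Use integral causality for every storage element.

b5 →J3  (source Se1 imposes e)
b2 →J2  (0-jn J3 has e-setter on 5)
b3 →I1  (I1 integral (f out))
b0 →J1  (J1 flow already set via bond 3)
b1 →TF1  (TF1: transformer flips bond 0)
b4 →J2  (J2 flow already set via bond 1)

bond 0 stroke→J1
bond 1 stroke→TF1
bond 2 stroke→J2
bond 3 stroke→I1
bond 4 stroke→J2
bond 5 stroke→J3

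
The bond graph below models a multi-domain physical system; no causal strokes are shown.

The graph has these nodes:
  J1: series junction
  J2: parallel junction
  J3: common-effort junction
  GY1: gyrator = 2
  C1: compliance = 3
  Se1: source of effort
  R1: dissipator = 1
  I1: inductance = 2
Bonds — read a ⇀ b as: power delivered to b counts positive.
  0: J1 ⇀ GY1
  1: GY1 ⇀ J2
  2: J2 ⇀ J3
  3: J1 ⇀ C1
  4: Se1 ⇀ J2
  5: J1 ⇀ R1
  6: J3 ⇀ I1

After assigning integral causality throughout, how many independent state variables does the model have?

bond 4 |J2  (Se1 fixes effort; stroke away)
bond 1 |GY1  (J2 effort already set via bond 4)
bond 2 |J3  (0-jn J2 has e-setter on 4)
bond 6 |I1  (0-jn J3 has e-setter on 2)
bond 0 |GY1  (GY1 both-in/both-out from 1)
bond 3 |J1  (J1 flow already set via bond 0)
bond 5 |J1  (J1 flow already set via bond 0)

2  (C1, I1 all integral)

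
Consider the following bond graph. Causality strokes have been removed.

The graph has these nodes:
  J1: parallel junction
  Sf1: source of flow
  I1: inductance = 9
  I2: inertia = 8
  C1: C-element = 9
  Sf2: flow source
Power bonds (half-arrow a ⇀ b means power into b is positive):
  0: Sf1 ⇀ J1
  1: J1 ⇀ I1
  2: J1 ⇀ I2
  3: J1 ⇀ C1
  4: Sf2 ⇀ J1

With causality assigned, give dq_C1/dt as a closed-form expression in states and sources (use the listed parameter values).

#0 |Sf1  (Sf1: flow source, stroke at near end)
#4 |Sf2  (Sf2: flow source, stroke at near end)
#1 |I1  (I1 outputs flow p/I1)
#2 |I2  (I2 integral (f out))
#3 |J1  (J1: last free bond brings effort in)

dq_C1/dt = F_Sf1 + F_Sf2 - p_I1/9 - p_I2/8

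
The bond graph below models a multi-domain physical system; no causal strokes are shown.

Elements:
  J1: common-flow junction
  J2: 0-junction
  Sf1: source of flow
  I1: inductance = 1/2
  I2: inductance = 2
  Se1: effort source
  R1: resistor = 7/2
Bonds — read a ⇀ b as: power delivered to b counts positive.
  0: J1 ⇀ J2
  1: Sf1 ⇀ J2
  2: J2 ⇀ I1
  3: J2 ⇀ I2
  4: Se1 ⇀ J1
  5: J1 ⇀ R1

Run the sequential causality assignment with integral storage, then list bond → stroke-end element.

bond 1 →Sf1  (Sf1: flow source, stroke at near end)
bond 4 →J1  (Se1: effort source, stroke at far end)
bond 2 →I1  (I1 outputs flow p/I1)
bond 3 →I2  (prefer integral on I2)
bond 0 →J2  (J2 needs exactly one e-in)
bond 5 →J1  (J1 flow already set via bond 0)

β0 |J2
β1 |Sf1
β2 |I1
β3 |I2
β4 |J1
β5 |J1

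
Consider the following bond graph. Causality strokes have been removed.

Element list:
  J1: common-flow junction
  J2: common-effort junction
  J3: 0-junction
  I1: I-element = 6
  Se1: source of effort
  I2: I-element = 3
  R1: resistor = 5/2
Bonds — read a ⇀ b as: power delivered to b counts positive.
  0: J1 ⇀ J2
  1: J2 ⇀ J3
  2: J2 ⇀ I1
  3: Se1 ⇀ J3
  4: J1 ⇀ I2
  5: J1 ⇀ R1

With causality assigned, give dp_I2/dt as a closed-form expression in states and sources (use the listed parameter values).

dp_I2/dt = -E_Se1 - 5*p_I2/6

bond 3 stroke at J3  (Se1: effort source, stroke at far end)
bond 1 stroke at J2  (common-e at J3 fixed by 3)
bond 0 stroke at J1  (common-e at J2 fixed by 1)
bond 2 stroke at I1  (0-jn J2 has e-setter on 1)
bond 4 stroke at I2  (I2 outputs flow p/I2)
bond 5 stroke at J1  (common-f at J1 fixed by 4)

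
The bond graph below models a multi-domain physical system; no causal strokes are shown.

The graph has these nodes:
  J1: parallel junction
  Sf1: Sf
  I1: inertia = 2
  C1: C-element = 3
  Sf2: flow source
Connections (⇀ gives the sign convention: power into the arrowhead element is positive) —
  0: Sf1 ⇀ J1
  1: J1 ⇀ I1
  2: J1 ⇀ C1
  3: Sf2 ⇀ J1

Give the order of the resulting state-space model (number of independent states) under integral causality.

b0 stroke→Sf1  (Sf1 fixes flow; stroke at Sf1)
b3 stroke→Sf2  (Sf2 fixes flow; stroke at Sf2)
b1 stroke→I1  (I1: I, integral causality)
b2 stroke→J1  (J1: last free bond brings effort in)

2  (C1, I1 all integral)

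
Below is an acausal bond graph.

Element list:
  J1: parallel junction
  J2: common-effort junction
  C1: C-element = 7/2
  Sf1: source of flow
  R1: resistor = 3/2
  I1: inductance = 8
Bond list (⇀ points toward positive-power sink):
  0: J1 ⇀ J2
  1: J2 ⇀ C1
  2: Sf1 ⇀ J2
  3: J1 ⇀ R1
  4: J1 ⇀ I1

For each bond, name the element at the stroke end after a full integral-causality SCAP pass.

β2 stroke at Sf1  (Sf1 (Sf) sets flow on bond)
β1 stroke at J2  (prefer integral on C1)
β0 stroke at J1  (common-e at J2 fixed by 1)
β3 stroke at R1  (0-jn J1 has e-setter on 0)
β4 stroke at I1  (common-e at J1 fixed by 0)

#0 |J1
#1 |J2
#2 |Sf1
#3 |R1
#4 |I1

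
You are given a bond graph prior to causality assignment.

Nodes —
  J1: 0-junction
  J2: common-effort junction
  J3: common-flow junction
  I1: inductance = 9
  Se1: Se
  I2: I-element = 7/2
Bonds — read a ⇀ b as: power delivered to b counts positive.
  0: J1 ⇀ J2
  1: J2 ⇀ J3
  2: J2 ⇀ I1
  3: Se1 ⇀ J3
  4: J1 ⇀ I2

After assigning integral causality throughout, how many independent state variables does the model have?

2  (I1, I2 all integral)

bond 3 stroke→J3  (Se1: effort source, stroke at far end)
bond 1 stroke→J2  (only one flow-in slot at J3)
bond 0 stroke→J1  (J2: bond 1 brought effort, rest push out)
bond 2 stroke→I1  (common-e at J2 fixed by 1)
bond 4 stroke→I2  (0-jn J1 has e-setter on 0)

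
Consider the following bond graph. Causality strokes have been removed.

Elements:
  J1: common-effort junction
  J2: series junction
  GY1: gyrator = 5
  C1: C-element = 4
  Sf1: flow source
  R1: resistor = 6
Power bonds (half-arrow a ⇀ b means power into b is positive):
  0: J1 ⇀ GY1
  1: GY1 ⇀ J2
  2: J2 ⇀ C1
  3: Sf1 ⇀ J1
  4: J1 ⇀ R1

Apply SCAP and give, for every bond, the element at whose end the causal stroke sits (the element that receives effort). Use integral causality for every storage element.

b3 stroke at Sf1  (source Sf1 imposes f)
b2 stroke at J2  (C1 outputs effort q/C1)
b1 stroke at GY1  (J2 needs exactly one f-in)
b0 stroke at GY1  (through GY1, causality inverts; strokes same side of GY1)
b4 stroke at J1  (only one effort-in slot at J1)

b0 |GY1
b1 |GY1
b2 |J2
b3 |Sf1
b4 |J1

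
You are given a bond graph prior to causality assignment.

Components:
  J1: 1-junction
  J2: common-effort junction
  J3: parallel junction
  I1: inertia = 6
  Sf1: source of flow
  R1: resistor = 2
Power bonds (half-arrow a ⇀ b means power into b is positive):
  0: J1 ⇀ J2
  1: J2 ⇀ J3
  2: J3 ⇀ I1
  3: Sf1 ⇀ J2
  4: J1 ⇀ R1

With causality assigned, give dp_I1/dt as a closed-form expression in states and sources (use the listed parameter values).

dp_I1/dt = 2*F_Sf1 - p_I1/3

β3 stroke→Sf1  (Sf1 (Sf) sets flow on bond)
β2 stroke→I1  (I1 integral (f out))
β1 stroke→J3  (closing 0-jn rule on J3)
β0 stroke→J2  (closing 0-jn rule on J2)
β4 stroke→J1  (J1 flow already set via bond 0)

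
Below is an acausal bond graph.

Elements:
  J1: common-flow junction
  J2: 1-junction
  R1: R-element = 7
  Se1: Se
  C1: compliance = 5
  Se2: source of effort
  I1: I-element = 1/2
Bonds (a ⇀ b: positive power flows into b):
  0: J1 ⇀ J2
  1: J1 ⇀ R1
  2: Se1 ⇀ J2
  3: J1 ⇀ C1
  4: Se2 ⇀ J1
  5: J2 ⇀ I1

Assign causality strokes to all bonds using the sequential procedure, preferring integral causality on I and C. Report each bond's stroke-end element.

bond 0 |J2
bond 1 |J1
bond 2 |J2
bond 3 |J1
bond 4 |J1
bond 5 |I1

bond 2 →J2  (Se1: effort source, stroke at far end)
bond 4 →J1  (Se2: effort source, stroke at far end)
bond 3 →J1  (C1 integral (e out))
bond 5 →I1  (I1: I, integral causality)
bond 0 →J2  (common-f at J2 fixed by 5)
bond 1 →J1  (1-jn J1 has f-setter on 0)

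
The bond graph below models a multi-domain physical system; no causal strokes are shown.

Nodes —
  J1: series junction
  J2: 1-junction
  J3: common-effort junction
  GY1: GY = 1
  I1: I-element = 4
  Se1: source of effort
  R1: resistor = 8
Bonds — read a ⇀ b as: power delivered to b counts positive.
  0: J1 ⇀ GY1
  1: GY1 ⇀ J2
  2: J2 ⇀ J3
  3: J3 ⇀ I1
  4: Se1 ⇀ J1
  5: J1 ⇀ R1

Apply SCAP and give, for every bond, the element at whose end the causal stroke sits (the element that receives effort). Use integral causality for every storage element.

b0 |J1
b1 |J2
b2 |J3
b3 |I1
b4 |J1
b5 |R1

bond 4 →J1  (source Se1 imposes e)
bond 3 →I1  (prefer integral on I1)
bond 2 →J3  (J3: last free bond brings effort in)
bond 1 →J2  (1-jn J2 has f-setter on 2)
bond 0 →J1  (through GY1, causality inverts; strokes same side of GY1)
bond 5 →R1  (J1: last free bond brings flow in)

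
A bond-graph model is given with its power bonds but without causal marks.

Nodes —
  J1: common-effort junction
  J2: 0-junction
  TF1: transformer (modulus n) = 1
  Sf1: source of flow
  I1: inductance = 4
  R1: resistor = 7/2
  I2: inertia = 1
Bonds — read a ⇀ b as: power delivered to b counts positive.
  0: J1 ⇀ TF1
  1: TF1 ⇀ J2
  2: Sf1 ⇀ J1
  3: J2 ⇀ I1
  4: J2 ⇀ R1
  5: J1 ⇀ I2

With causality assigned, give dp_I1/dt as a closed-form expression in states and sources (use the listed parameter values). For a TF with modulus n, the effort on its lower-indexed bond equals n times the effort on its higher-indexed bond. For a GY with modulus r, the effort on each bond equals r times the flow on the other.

dp_I1/dt = 7*F_Sf1/2 - 7*p_I1/8 - 7*p_I2/2

#2 →Sf1  (Sf1: flow source, stroke at near end)
#3 →I1  (prefer integral on I1)
#5 →I2  (I2 integral (f out))
#0 →J1  (J1: last free bond brings effort in)
#1 →TF1  (through TF1, causality passes straight; one stroke at TF1)
#4 →J2  (closing 0-jn rule on J2)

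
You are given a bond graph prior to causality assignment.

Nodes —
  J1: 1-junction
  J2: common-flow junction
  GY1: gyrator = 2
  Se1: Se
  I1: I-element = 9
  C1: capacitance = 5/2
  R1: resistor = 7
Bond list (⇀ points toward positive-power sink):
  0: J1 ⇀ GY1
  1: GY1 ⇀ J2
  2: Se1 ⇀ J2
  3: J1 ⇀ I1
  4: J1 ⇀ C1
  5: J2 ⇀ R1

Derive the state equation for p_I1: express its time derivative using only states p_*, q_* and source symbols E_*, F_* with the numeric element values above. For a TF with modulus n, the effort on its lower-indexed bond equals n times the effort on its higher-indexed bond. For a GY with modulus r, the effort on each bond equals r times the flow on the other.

dp_I1/dt = -2*E_Se1/7 - 4*p_I1/63 - 2*q_C1/5

bond 2 stroke at J2  (Se1: effort source, stroke at far end)
bond 3 stroke at I1  (I1 outputs flow p/I1)
bond 0 stroke at J1  (J1 flow already set via bond 3)
bond 4 stroke at J1  (1-jn J1 has f-setter on 3)
bond 1 stroke at J2  (GY1: gyrator matches bond 0)
bond 5 stroke at R1  (J2: last free bond brings flow in)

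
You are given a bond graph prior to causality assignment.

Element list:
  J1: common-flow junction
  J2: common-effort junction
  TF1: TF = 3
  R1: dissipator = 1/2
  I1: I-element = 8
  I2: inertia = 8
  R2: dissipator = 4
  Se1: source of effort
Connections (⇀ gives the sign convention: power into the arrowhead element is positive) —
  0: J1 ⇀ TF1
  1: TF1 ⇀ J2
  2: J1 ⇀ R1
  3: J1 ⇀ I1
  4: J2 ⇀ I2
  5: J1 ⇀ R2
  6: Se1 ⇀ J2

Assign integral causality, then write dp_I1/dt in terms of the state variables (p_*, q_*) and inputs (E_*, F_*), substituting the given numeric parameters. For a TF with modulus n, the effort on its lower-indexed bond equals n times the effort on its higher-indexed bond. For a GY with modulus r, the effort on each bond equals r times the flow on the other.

b6 |J2  (Se1 fixes effort; stroke away)
b1 |TF1  (0-jn J2 has e-setter on 6)
b4 |I2  (0-jn J2 has e-setter on 6)
b0 |J1  (TF1 one-in-one-out from 1)
b3 |I1  (I1 integral (f out))
b2 |J1  (1-jn J1 has f-setter on 3)
b5 |J1  (J1 flow already set via bond 3)

dp_I1/dt = -3*E_Se1 - 9*p_I1/16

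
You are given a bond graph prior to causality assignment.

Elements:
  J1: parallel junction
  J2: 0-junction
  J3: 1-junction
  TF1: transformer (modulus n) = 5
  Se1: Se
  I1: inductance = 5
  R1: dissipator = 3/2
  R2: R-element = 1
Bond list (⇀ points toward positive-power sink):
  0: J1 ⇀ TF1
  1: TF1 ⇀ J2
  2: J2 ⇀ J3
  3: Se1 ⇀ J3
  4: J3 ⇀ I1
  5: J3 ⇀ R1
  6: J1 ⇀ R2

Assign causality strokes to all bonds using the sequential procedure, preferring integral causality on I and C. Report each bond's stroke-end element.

bond 0 →TF1
bond 1 →J2
bond 2 →J3
bond 3 →J3
bond 4 →I1
bond 5 →J3
bond 6 →J1

b3 stroke→J3  (Se1: effort source, stroke at far end)
b4 stroke→I1  (I1 integral (f out))
b2 stroke→J3  (1-jn J3 has f-setter on 4)
b5 stroke→J3  (common-f at J3 fixed by 4)
b1 stroke→J2  (closing 0-jn rule on J2)
b0 stroke→TF1  (TF1: transformer flips bond 1)
b6 stroke→J1  (J1 needs exactly one e-in)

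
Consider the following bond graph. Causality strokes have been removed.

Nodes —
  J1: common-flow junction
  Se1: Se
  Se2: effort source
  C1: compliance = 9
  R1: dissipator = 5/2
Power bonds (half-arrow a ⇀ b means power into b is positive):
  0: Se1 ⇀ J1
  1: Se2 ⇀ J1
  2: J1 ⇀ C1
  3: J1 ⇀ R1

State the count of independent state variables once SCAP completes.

1  (C1 all integral)

b0 |J1  (Se1 (Se) sets effort on bond)
b1 |J1  (source Se2 imposes e)
b2 |J1  (C1: C, integral causality)
b3 |R1  (only one flow-in slot at J1)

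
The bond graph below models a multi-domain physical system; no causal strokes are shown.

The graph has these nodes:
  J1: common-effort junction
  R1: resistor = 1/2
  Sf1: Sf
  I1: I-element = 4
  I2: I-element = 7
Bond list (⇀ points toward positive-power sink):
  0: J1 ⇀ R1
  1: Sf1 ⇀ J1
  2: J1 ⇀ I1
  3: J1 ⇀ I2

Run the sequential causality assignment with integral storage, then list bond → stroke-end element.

#0 stroke→J1
#1 stroke→Sf1
#2 stroke→I1
#3 stroke→I2

bond 1 |Sf1  (Sf1: flow source, stroke at near end)
bond 2 |I1  (prefer integral on I1)
bond 3 |I2  (prefer integral on I2)
bond 0 |J1  (closing 0-jn rule on J1)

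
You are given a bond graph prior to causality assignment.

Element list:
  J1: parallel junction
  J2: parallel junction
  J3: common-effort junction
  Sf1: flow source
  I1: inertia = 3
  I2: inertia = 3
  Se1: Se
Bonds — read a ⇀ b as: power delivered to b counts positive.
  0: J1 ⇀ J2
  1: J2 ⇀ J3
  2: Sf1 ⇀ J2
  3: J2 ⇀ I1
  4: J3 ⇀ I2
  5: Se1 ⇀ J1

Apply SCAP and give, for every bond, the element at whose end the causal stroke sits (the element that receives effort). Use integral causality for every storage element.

bond 0 →J2
bond 1 →J3
bond 2 →Sf1
bond 3 →I1
bond 4 →I2
bond 5 →J1

#2 stroke→Sf1  (Sf1 fixes flow; stroke at Sf1)
#5 stroke→J1  (Se1: effort source, stroke at far end)
#0 stroke→J2  (common-e at J1 fixed by 5)
#1 stroke→J3  (common-e at J2 fixed by 0)
#3 stroke→I1  (common-e at J2 fixed by 0)
#4 stroke→I2  (0-jn J3 has e-setter on 1)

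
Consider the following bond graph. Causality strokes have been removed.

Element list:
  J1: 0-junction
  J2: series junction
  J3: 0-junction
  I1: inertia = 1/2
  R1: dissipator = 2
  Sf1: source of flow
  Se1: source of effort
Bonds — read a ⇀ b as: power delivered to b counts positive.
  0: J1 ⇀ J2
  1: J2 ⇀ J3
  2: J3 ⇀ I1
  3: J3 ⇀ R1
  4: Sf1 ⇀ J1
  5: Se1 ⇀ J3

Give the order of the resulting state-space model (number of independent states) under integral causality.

b4 |Sf1  (Sf1 fixes flow; stroke at Sf1)
b5 |J3  (Se1 fixes effort; stroke away)
b0 |J1  (closing 0-jn rule on J1)
b1 |J2  (J2 flow already set via bond 0)
b2 |I1  (J3: bond 5 brought effort, rest push out)
b3 |R1  (0-jn J3 has e-setter on 5)

1  (I1 all integral)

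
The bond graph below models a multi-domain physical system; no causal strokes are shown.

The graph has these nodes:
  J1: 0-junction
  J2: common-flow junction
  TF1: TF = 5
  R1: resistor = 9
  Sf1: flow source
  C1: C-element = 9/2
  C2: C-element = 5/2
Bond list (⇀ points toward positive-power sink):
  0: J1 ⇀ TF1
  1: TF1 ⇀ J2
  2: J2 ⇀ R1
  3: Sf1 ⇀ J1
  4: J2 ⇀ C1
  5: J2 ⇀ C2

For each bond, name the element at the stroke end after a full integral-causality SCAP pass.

β3 |Sf1  (source Sf1 imposes f)
β0 |J1  (closing 0-jn rule on J1)
β1 |TF1  (TF1 one-in-one-out from 0)
β2 |J2  (common-f at J2 fixed by 1)
β4 |J2  (J2 flow already set via bond 1)
β5 |J2  (J2: bond 1 brought flow, rest push out)

#0 stroke→J1
#1 stroke→TF1
#2 stroke→J2
#3 stroke→Sf1
#4 stroke→J2
#5 stroke→J2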